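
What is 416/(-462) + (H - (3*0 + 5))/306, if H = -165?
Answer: -1009/693 ≈ -1.4560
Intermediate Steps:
416/(-462) + (H - (3*0 + 5))/306 = 416/(-462) + (-165 - (3*0 + 5))/306 = 416*(-1/462) + (-165 - (0 + 5))*(1/306) = -208/231 + (-165 - 1*5)*(1/306) = -208/231 + (-165 - 5)*(1/306) = -208/231 - 170*1/306 = -208/231 - 5/9 = -1009/693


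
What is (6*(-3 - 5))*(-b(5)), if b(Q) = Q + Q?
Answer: 480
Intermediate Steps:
b(Q) = 2*Q
(6*(-3 - 5))*(-b(5)) = (6*(-3 - 5))*(-2*5) = (6*(-8))*(-1*10) = -48*(-10) = 480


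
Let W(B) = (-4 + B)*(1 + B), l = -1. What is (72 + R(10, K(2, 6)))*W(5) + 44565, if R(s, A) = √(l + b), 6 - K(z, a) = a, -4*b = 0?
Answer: 44997 + 6*I ≈ 44997.0 + 6.0*I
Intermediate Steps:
b = 0 (b = -¼*0 = 0)
K(z, a) = 6 - a
R(s, A) = I (R(s, A) = √(-1 + 0) = √(-1) = I)
W(B) = (1 + B)*(-4 + B)
(72 + R(10, K(2, 6)))*W(5) + 44565 = (72 + I)*(-4 + 5² - 3*5) + 44565 = (72 + I)*(-4 + 25 - 15) + 44565 = (72 + I)*6 + 44565 = (432 + 6*I) + 44565 = 44997 + 6*I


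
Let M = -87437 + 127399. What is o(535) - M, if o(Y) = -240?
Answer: -40202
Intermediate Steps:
M = 39962
o(535) - M = -240 - 1*39962 = -240 - 39962 = -40202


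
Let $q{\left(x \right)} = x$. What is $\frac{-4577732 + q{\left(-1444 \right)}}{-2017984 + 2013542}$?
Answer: $\frac{2289588}{2221} \approx 1030.9$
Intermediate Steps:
$\frac{-4577732 + q{\left(-1444 \right)}}{-2017984 + 2013542} = \frac{-4577732 - 1444}{-2017984 + 2013542} = - \frac{4579176}{-4442} = \left(-4579176\right) \left(- \frac{1}{4442}\right) = \frac{2289588}{2221}$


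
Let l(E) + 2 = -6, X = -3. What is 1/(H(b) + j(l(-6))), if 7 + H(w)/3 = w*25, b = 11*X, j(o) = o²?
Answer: -1/2432 ≈ -0.00041118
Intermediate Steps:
l(E) = -8 (l(E) = -2 - 6 = -8)
b = -33 (b = 11*(-3) = -33)
H(w) = -21 + 75*w (H(w) = -21 + 3*(w*25) = -21 + 3*(25*w) = -21 + 75*w)
1/(H(b) + j(l(-6))) = 1/((-21 + 75*(-33)) + (-8)²) = 1/((-21 - 2475) + 64) = 1/(-2496 + 64) = 1/(-2432) = -1/2432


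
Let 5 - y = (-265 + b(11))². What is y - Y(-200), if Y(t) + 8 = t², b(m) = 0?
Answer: -110212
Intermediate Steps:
Y(t) = -8 + t²
y = -70220 (y = 5 - (-265 + 0)² = 5 - 1*(-265)² = 5 - 1*70225 = 5 - 70225 = -70220)
y - Y(-200) = -70220 - (-8 + (-200)²) = -70220 - (-8 + 40000) = -70220 - 1*39992 = -70220 - 39992 = -110212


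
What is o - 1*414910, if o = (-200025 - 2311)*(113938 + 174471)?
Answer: -58355938334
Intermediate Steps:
o = -58355523424 (o = -202336*288409 = -58355523424)
o - 1*414910 = -58355523424 - 1*414910 = -58355523424 - 414910 = -58355938334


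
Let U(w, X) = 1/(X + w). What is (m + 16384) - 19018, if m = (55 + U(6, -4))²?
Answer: 1785/4 ≈ 446.25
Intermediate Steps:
m = 12321/4 (m = (55 + 1/(-4 + 6))² = (55 + 1/2)² = (55 + ½)² = (111/2)² = 12321/4 ≈ 3080.3)
(m + 16384) - 19018 = (12321/4 + 16384) - 19018 = 77857/4 - 19018 = 1785/4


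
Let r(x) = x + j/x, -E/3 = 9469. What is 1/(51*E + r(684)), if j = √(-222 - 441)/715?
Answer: -8880760050505200/12859988848615216479617 - 12540*I*√663/12859988848615216479617 ≈ -6.9057e-7 - 2.5108e-17*I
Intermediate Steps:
E = -28407 (E = -3*9469 = -28407)
j = I*√663/715 (j = √(-663)*(1/715) = (I*√663)*(1/715) = I*√663/715 ≈ 0.036012*I)
r(x) = x + I*√663/(715*x) (r(x) = x + (I*√663/715)/x = x + I*√663/(715*x))
1/(51*E + r(684)) = 1/(51*(-28407) + (684 + (1/715)*I*√663/684)) = 1/(-1448757 + (684 + (1/715)*I*√663*(1/684))) = 1/(-1448757 + (684 + I*√663/489060)) = 1/(-1448073 + I*√663/489060)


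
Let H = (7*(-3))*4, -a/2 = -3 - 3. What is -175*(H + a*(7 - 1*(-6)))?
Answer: -12600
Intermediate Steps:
a = 12 (a = -2*(-3 - 3) = -2*(-6) = 12)
H = -84 (H = -21*4 = -84)
-175*(H + a*(7 - 1*(-6))) = -175*(-84 + 12*(7 - 1*(-6))) = -175*(-84 + 12*(7 + 6)) = -175*(-84 + 12*13) = -175*(-84 + 156) = -175*72 = -12600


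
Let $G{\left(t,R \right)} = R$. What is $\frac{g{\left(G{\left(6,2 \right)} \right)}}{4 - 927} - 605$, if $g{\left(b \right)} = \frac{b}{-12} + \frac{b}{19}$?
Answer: $- \frac{63659303}{105222} \approx -605.0$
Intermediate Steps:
$g{\left(b \right)} = - \frac{7 b}{228}$ ($g{\left(b \right)} = b \left(- \frac{1}{12}\right) + b \frac{1}{19} = - \frac{b}{12} + \frac{b}{19} = - \frac{7 b}{228}$)
$\frac{g{\left(G{\left(6,2 \right)} \right)}}{4 - 927} - 605 = \frac{\left(- \frac{7}{228}\right) 2}{4 - 927} - 605 = \frac{1}{-923} \left(- \frac{7}{114}\right) - 605 = \left(- \frac{1}{923}\right) \left(- \frac{7}{114}\right) - 605 = \frac{7}{105222} - 605 = - \frac{63659303}{105222}$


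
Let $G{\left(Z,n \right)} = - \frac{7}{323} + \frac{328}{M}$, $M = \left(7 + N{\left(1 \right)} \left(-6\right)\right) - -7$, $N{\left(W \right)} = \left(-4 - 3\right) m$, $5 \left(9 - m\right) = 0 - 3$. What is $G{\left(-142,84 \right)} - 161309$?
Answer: $- \frac{54342970142}{336889} \approx -1.6131 \cdot 10^{5}$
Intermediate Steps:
$m = \frac{48}{5}$ ($m = 9 - \frac{0 - 3}{5} = 9 - - \frac{3}{5} = 9 + \frac{3}{5} = \frac{48}{5} \approx 9.6$)
$N{\left(W \right)} = - \frac{336}{5}$ ($N{\left(W \right)} = \left(-4 - 3\right) \frac{48}{5} = \left(-7\right) \frac{48}{5} = - \frac{336}{5}$)
$M = \frac{2086}{5}$ ($M = \left(7 - - \frac{2016}{5}\right) - -7 = \left(7 + \frac{2016}{5}\right) + 7 = \frac{2051}{5} + 7 = \frac{2086}{5} \approx 417.2$)
$G{\left(Z,n \right)} = \frac{257559}{336889}$ ($G{\left(Z,n \right)} = - \frac{7}{323} + \frac{328}{\frac{2086}{5}} = \left(-7\right) \frac{1}{323} + 328 \cdot \frac{5}{2086} = - \frac{7}{323} + \frac{820}{1043} = \frac{257559}{336889}$)
$G{\left(-142,84 \right)} - 161309 = \frac{257559}{336889} - 161309 = - \frac{54342970142}{336889}$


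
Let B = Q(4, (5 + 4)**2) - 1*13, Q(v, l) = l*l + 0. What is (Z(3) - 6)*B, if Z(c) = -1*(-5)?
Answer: -6548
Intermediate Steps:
Z(c) = 5
Q(v, l) = l**2 (Q(v, l) = l**2 + 0 = l**2)
B = 6548 (B = ((5 + 4)**2)**2 - 1*13 = (9**2)**2 - 13 = 81**2 - 13 = 6561 - 13 = 6548)
(Z(3) - 6)*B = (5 - 6)*6548 = -1*6548 = -6548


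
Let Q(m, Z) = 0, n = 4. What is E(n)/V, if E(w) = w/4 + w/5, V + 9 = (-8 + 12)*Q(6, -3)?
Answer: -1/5 ≈ -0.20000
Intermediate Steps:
V = -9 (V = -9 + (-8 + 12)*0 = -9 + 4*0 = -9 + 0 = -9)
E(w) = 9*w/20 (E(w) = w*(1/4) + w*(1/5) = w/4 + w/5 = 9*w/20)
E(n)/V = ((9/20)*4)/(-9) = (9/5)*(-1/9) = -1/5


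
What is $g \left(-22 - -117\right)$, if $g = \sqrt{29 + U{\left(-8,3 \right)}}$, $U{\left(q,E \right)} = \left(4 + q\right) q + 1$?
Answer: $95 \sqrt{62} \approx 748.03$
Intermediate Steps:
$U{\left(q,E \right)} = 1 + q \left(4 + q\right)$ ($U{\left(q,E \right)} = q \left(4 + q\right) + 1 = 1 + q \left(4 + q\right)$)
$g = \sqrt{62}$ ($g = \sqrt{29 + \left(1 + \left(-8\right)^{2} + 4 \left(-8\right)\right)} = \sqrt{29 + \left(1 + 64 - 32\right)} = \sqrt{29 + 33} = \sqrt{62} \approx 7.874$)
$g \left(-22 - -117\right) = \sqrt{62} \left(-22 - -117\right) = \sqrt{62} \left(-22 + 117\right) = \sqrt{62} \cdot 95 = 95 \sqrt{62}$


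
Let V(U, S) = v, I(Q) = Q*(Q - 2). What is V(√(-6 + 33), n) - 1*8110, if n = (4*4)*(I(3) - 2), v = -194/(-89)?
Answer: -721596/89 ≈ -8107.8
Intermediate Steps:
I(Q) = Q*(-2 + Q)
v = 194/89 (v = -194*(-1/89) = 194/89 ≈ 2.1798)
n = 16 (n = (4*4)*(3*(-2 + 3) - 2) = 16*(3*1 - 2) = 16*(3 - 2) = 16*1 = 16)
V(U, S) = 194/89
V(√(-6 + 33), n) - 1*8110 = 194/89 - 1*8110 = 194/89 - 8110 = -721596/89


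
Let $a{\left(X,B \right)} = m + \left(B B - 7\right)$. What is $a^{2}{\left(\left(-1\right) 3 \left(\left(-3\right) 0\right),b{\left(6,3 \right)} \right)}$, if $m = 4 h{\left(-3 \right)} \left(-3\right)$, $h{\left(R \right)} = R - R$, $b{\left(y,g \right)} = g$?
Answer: $4$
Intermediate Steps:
$h{\left(R \right)} = 0$
$m = 0$ ($m = 4 \cdot 0 \left(-3\right) = 0 \left(-3\right) = 0$)
$a{\left(X,B \right)} = -7 + B^{2}$ ($a{\left(X,B \right)} = 0 + \left(B B - 7\right) = 0 + \left(B^{2} - 7\right) = 0 + \left(-7 + B^{2}\right) = -7 + B^{2}$)
$a^{2}{\left(\left(-1\right) 3 \left(\left(-3\right) 0\right),b{\left(6,3 \right)} \right)} = \left(-7 + 3^{2}\right)^{2} = \left(-7 + 9\right)^{2} = 2^{2} = 4$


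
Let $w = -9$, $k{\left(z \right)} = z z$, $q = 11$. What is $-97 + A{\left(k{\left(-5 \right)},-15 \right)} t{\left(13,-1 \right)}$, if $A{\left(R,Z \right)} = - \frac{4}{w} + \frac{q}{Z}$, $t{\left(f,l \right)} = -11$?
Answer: $- \frac{4222}{45} \approx -93.822$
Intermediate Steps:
$k{\left(z \right)} = z^{2}$
$A{\left(R,Z \right)} = \frac{4}{9} + \frac{11}{Z}$ ($A{\left(R,Z \right)} = - \frac{4}{-9} + \frac{11}{Z} = \left(-4\right) \left(- \frac{1}{9}\right) + \frac{11}{Z} = \frac{4}{9} + \frac{11}{Z}$)
$-97 + A{\left(k{\left(-5 \right)},-15 \right)} t{\left(13,-1 \right)} = -97 + \left(\frac{4}{9} + \frac{11}{-15}\right) \left(-11\right) = -97 + \left(\frac{4}{9} + 11 \left(- \frac{1}{15}\right)\right) \left(-11\right) = -97 + \left(\frac{4}{9} - \frac{11}{15}\right) \left(-11\right) = -97 - - \frac{143}{45} = -97 + \frac{143}{45} = - \frac{4222}{45}$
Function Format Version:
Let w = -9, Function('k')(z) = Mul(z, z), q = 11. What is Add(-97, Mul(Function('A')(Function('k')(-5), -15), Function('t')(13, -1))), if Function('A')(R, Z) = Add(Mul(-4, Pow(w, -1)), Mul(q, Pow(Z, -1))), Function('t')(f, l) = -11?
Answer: Rational(-4222, 45) ≈ -93.822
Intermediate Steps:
Function('k')(z) = Pow(z, 2)
Function('A')(R, Z) = Add(Rational(4, 9), Mul(11, Pow(Z, -1))) (Function('A')(R, Z) = Add(Mul(-4, Pow(-9, -1)), Mul(11, Pow(Z, -1))) = Add(Mul(-4, Rational(-1, 9)), Mul(11, Pow(Z, -1))) = Add(Rational(4, 9), Mul(11, Pow(Z, -1))))
Add(-97, Mul(Function('A')(Function('k')(-5), -15), Function('t')(13, -1))) = Add(-97, Mul(Add(Rational(4, 9), Mul(11, Pow(-15, -1))), -11)) = Add(-97, Mul(Add(Rational(4, 9), Mul(11, Rational(-1, 15))), -11)) = Add(-97, Mul(Add(Rational(4, 9), Rational(-11, 15)), -11)) = Add(-97, Mul(Rational(-13, 45), -11)) = Add(-97, Rational(143, 45)) = Rational(-4222, 45)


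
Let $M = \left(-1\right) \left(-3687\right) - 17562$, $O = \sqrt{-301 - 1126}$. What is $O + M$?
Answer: $-13875 + i \sqrt{1427} \approx -13875.0 + 37.776 i$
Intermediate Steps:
$O = i \sqrt{1427}$ ($O = \sqrt{-1427} = i \sqrt{1427} \approx 37.776 i$)
$M = -13875$ ($M = 3687 - 17562 = -13875$)
$O + M = i \sqrt{1427} - 13875 = -13875 + i \sqrt{1427}$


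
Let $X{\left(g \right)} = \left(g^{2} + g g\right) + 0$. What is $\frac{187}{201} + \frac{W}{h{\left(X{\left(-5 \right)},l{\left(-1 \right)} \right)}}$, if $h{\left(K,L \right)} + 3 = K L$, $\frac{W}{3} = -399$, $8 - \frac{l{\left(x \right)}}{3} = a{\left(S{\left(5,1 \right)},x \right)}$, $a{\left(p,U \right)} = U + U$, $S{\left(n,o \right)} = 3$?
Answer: $\frac{13114}{100299} \approx 0.13075$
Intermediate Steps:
$a{\left(p,U \right)} = 2 U$
$l{\left(x \right)} = 24 - 6 x$ ($l{\left(x \right)} = 24 - 3 \cdot 2 x = 24 - 6 x$)
$W = -1197$ ($W = 3 \left(-399\right) = -1197$)
$X{\left(g \right)} = 2 g^{2}$ ($X{\left(g \right)} = \left(g^{2} + g^{2}\right) + 0 = 2 g^{2} + 0 = 2 g^{2}$)
$h{\left(K,L \right)} = -3 + K L$
$\frac{187}{201} + \frac{W}{h{\left(X{\left(-5 \right)},l{\left(-1 \right)} \right)}} = \frac{187}{201} - \frac{1197}{-3 + 2 \left(-5\right)^{2} \left(24 - -6\right)} = 187 \cdot \frac{1}{201} - \frac{1197}{-3 + 2 \cdot 25 \left(24 + 6\right)} = \frac{187}{201} - \frac{1197}{-3 + 50 \cdot 30} = \frac{187}{201} - \frac{1197}{-3 + 1500} = \frac{187}{201} - \frac{1197}{1497} = \frac{187}{201} - \frac{399}{499} = \frac{13114}{100299}$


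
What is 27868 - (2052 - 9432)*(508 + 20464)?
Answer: 154801228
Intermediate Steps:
27868 - (2052 - 9432)*(508 + 20464) = 27868 - (-7380)*20972 = 27868 - 1*(-154773360) = 27868 + 154773360 = 154801228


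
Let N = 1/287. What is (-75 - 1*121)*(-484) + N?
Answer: 27225969/287 ≈ 94864.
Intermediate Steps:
N = 1/287 ≈ 0.0034843
(-75 - 1*121)*(-484) + N = (-75 - 1*121)*(-484) + 1/287 = (-75 - 121)*(-484) + 1/287 = -196*(-484) + 1/287 = 94864 + 1/287 = 27225969/287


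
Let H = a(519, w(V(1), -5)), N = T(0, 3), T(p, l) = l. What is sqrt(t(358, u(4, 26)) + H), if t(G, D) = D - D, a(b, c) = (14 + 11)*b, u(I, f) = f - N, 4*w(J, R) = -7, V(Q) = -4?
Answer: 5*sqrt(519) ≈ 113.91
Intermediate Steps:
N = 3
w(J, R) = -7/4 (w(J, R) = (1/4)*(-7) = -7/4)
u(I, f) = -3 + f (u(I, f) = f - 1*3 = f - 3 = -3 + f)
a(b, c) = 25*b
t(G, D) = 0
H = 12975 (H = 25*519 = 12975)
sqrt(t(358, u(4, 26)) + H) = sqrt(0 + 12975) = sqrt(12975) = 5*sqrt(519)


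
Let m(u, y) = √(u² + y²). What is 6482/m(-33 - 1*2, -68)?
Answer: 6482*√5849/5849 ≈ 84.756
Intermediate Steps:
6482/m(-33 - 1*2, -68) = 6482/(√((-33 - 1*2)² + (-68)²)) = 6482/(√((-33 - 2)² + 4624)) = 6482/(√((-35)² + 4624)) = 6482/(√(1225 + 4624)) = 6482/(√5849) = 6482*(√5849/5849) = 6482*√5849/5849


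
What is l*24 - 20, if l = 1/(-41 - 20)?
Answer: -1244/61 ≈ -20.393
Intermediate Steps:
l = -1/61 (l = 1/(-61) = -1/61 ≈ -0.016393)
l*24 - 20 = -1/61*24 - 20 = -24/61 - 20 = -1244/61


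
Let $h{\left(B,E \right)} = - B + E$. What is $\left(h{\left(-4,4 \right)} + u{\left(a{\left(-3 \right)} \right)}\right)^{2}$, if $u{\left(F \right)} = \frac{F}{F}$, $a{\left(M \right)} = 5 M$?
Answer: $81$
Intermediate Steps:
$h{\left(B,E \right)} = E - B$
$u{\left(F \right)} = 1$
$\left(h{\left(-4,4 \right)} + u{\left(a{\left(-3 \right)} \right)}\right)^{2} = \left(\left(4 - -4\right) + 1\right)^{2} = \left(\left(4 + 4\right) + 1\right)^{2} = \left(8 + 1\right)^{2} = 9^{2} = 81$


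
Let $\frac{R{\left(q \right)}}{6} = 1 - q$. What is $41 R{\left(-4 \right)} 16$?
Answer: $19680$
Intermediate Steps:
$R{\left(q \right)} = 6 - 6 q$ ($R{\left(q \right)} = 6 \left(1 - q\right) = 6 - 6 q$)
$41 R{\left(-4 \right)} 16 = 41 \left(6 - -24\right) 16 = 41 \left(6 + 24\right) 16 = 41 \cdot 30 \cdot 16 = 1230 \cdot 16 = 19680$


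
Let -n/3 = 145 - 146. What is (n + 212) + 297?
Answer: 512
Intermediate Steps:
n = 3 (n = -3*(145 - 146) = -3*(-1) = 3)
(n + 212) + 297 = (3 + 212) + 297 = 215 + 297 = 512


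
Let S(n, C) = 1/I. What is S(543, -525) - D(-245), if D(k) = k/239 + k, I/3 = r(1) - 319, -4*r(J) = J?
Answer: 225261844/915609 ≈ 246.02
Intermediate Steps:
r(J) = -J/4
I = -3831/4 (I = 3*(-1/4*1 - 319) = 3*(-1/4 - 319) = 3*(-1277/4) = -3831/4 ≈ -957.75)
D(k) = 240*k/239 (D(k) = k*(1/239) + k = k/239 + k = 240*k/239)
S(n, C) = -4/3831 (S(n, C) = 1/(-3831/4) = -4/3831)
S(543, -525) - D(-245) = -4/3831 - 240*(-245)/239 = -4/3831 - 1*(-58800/239) = -4/3831 + 58800/239 = 225261844/915609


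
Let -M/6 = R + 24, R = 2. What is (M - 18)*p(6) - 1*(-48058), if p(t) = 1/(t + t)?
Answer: 96087/2 ≈ 48044.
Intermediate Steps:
p(t) = 1/(2*t)
M = -156 (M = -6*(2 + 24) = -6*26 = -156)
(M - 18)*p(6) - 1*(-48058) = (-156 - 18)*((1/2)/6) - 1*(-48058) = -87/6 + 48058 = -174*1/12 + 48058 = -29/2 + 48058 = 96087/2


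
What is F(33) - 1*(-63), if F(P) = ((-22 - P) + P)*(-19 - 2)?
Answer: 525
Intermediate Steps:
F(P) = 462 (F(P) = -22*(-21) = 462)
F(33) - 1*(-63) = 462 - 1*(-63) = 462 + 63 = 525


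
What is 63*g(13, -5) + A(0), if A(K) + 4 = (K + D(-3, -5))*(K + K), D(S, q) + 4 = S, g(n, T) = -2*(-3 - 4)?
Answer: 878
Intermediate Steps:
g(n, T) = 14 (g(n, T) = -2*(-7) = 14)
D(S, q) = -4 + S
A(K) = -4 + 2*K*(-7 + K) (A(K) = -4 + (K + (-4 - 3))*(K + K) = -4 + (K - 7)*(2*K) = -4 + (-7 + K)*(2*K) = -4 + 2*K*(-7 + K))
63*g(13, -5) + A(0) = 63*14 + (-4 - 14*0 + 2*0**2) = 882 + (-4 + 0 + 2*0) = 882 + (-4 + 0 + 0) = 882 - 4 = 878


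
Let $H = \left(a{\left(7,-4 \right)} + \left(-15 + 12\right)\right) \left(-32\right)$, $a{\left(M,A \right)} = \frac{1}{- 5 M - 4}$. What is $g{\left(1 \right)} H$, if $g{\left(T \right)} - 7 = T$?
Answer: $\frac{30208}{39} \approx 774.56$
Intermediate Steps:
$g{\left(T \right)} = 7 + T$
$a{\left(M,A \right)} = \frac{1}{-4 - 5 M}$
$H = \frac{3776}{39}$ ($H = \left(- \frac{1}{4 + 5 \cdot 7} + \left(-15 + 12\right)\right) \left(-32\right) = \left(- \frac{1}{4 + 35} - 3\right) \left(-32\right) = \left(- \frac{1}{39} - 3\right) \left(-32\right) = \left(- \frac{118}{39}\right) \left(-32\right) = \frac{3776}{39} \approx 96.821$)
$g{\left(1 \right)} H = \left(7 + 1\right) \frac{3776}{39} = 8 \cdot \frac{3776}{39} = \frac{30208}{39}$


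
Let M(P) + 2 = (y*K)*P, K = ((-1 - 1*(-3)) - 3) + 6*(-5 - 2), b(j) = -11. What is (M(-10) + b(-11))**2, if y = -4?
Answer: 3003289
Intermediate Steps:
K = -43 (K = ((-1 + 3) - 3) + 6*(-7) = (2 - 3) - 42 = -1 - 42 = -43)
M(P) = -2 + 172*P (M(P) = -2 + (-4*(-43))*P = -2 + 172*P)
(M(-10) + b(-11))**2 = ((-2 + 172*(-10)) - 11)**2 = ((-2 - 1720) - 11)**2 = (-1722 - 11)**2 = (-1733)**2 = 3003289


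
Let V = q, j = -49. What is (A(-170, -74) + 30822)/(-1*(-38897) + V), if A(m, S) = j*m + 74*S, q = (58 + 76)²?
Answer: 33676/56853 ≈ 0.59233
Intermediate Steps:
q = 17956 (q = 134² = 17956)
V = 17956
A(m, S) = -49*m + 74*S
(A(-170, -74) + 30822)/(-1*(-38897) + V) = ((-49*(-170) + 74*(-74)) + 30822)/(-1*(-38897) + 17956) = ((8330 - 5476) + 30822)/(38897 + 17956) = (2854 + 30822)/56853 = 33676*(1/56853) = 33676/56853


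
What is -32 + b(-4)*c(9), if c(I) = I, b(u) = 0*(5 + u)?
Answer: -32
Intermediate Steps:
b(u) = 0
-32 + b(-4)*c(9) = -32 + 0*9 = -32 + 0 = -32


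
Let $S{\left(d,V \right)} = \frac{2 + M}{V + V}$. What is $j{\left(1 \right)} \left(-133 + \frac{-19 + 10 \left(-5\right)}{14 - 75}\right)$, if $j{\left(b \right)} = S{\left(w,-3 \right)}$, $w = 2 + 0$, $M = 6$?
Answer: $\frac{32176}{183} \approx 175.83$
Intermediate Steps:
$w = 2$
$S{\left(d,V \right)} = \frac{4}{V}$ ($S{\left(d,V \right)} = \frac{2 + 6}{V + V} = \frac{8}{2 V} = 8 \frac{1}{2 V} = \frac{4}{V}$)
$j{\left(b \right)} = - \frac{4}{3}$ ($j{\left(b \right)} = \frac{4}{-3} = 4 \left(- \frac{1}{3}\right) = - \frac{4}{3}$)
$j{\left(1 \right)} \left(-133 + \frac{-19 + 10 \left(-5\right)}{14 - 75}\right) = - \frac{4 \left(-133 + \frac{-19 + 10 \left(-5\right)}{14 - 75}\right)}{3} = - \frac{4 \left(-133 + \frac{-19 - 50}{-61}\right)}{3} = - \frac{4 \left(-133 - - \frac{69}{61}\right)}{3} = - \frac{4 \left(-133 + \frac{69}{61}\right)}{3} = \left(- \frac{4}{3}\right) \left(- \frac{8044}{61}\right) = \frac{32176}{183}$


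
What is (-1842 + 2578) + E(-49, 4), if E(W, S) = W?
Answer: 687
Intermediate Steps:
(-1842 + 2578) + E(-49, 4) = (-1842 + 2578) - 49 = 736 - 49 = 687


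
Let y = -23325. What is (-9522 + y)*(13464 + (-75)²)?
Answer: -627016383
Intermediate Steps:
(-9522 + y)*(13464 + (-75)²) = (-9522 - 23325)*(13464 + (-75)²) = -32847*(13464 + 5625) = -32847*19089 = -627016383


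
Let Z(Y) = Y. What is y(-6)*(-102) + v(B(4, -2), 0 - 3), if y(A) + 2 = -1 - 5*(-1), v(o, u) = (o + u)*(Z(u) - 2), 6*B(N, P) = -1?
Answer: -1129/6 ≈ -188.17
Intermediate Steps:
B(N, P) = -⅙ (B(N, P) = (⅙)*(-1) = -⅙)
v(o, u) = (-2 + u)*(o + u) (v(o, u) = (o + u)*(u - 2) = (o + u)*(-2 + u) = (-2 + u)*(o + u))
y(A) = 2 (y(A) = -2 + (-1 - 5*(-1)) = -2 + (-1 + 5) = -2 + 4 = 2)
y(-6)*(-102) + v(B(4, -2), 0 - 3) = 2*(-102) + ((0 - 3)² - 2*(-⅙) - 2*(0 - 3) - (0 - 3)/6) = -204 + ((-3)² + ⅓ - 2*(-3) - ⅙*(-3)) = -204 + (9 + ⅓ + 6 + ½) = -204 + 95/6 = -1129/6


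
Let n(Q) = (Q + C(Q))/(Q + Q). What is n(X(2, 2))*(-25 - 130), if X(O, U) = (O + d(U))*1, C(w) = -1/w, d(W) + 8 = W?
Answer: -2325/32 ≈ -72.656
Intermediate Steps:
d(W) = -8 + W
X(O, U) = -8 + O + U (X(O, U) = (O + (-8 + U))*1 = (-8 + O + U)*1 = -8 + O + U)
n(Q) = (Q - 1/Q)/(2*Q) (n(Q) = (Q - 1/Q)/(Q + Q) = (Q - 1/Q)/((2*Q)) = (Q - 1/Q)*(1/(2*Q)) = (Q - 1/Q)/(2*Q))
n(X(2, 2))*(-25 - 130) = ((-1 + (-8 + 2 + 2)²)/(2*(-8 + 2 + 2)²))*(-25 - 130) = ((½)*(-1 + (-4)²)/(-4)²)*(-155) = ((½)*(1/16)*(-1 + 16))*(-155) = ((½)*(1/16)*15)*(-155) = (15/32)*(-155) = -2325/32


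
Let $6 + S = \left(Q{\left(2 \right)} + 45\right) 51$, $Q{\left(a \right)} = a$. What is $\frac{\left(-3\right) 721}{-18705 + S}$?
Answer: $\frac{721}{5438} \approx 0.13259$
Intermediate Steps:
$S = 2391$ ($S = -6 + \left(2 + 45\right) 51 = -6 + 47 \cdot 51 = -6 + 2397 = 2391$)
$\frac{\left(-3\right) 721}{-18705 + S} = \frac{\left(-3\right) 721}{-18705 + 2391} = - \frac{2163}{-16314} = \left(-2163\right) \left(- \frac{1}{16314}\right) = \frac{721}{5438}$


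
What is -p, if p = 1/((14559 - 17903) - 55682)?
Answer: 1/59026 ≈ 1.6942e-5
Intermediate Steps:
p = -1/59026 (p = 1/(-3344 - 55682) = 1/(-59026) = -1/59026 ≈ -1.6942e-5)
-p = -1*(-1/59026) = 1/59026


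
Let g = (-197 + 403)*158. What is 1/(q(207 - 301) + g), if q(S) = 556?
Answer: 1/33104 ≈ 3.0208e-5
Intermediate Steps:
g = 32548 (g = 206*158 = 32548)
1/(q(207 - 301) + g) = 1/(556 + 32548) = 1/33104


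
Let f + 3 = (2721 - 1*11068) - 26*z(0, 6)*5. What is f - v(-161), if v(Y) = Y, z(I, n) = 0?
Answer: -8189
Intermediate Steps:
f = -8350 (f = -3 + ((2721 - 1*11068) - 26*0*5) = -3 + ((2721 - 11068) + 0*5) = -3 + (-8347 + 0) = -3 - 8347 = -8350)
f - v(-161) = -8350 - 1*(-161) = -8350 + 161 = -8189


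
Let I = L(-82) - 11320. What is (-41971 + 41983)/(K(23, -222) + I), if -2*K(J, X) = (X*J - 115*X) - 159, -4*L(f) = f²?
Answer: -24/46267 ≈ -0.00051873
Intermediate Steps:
L(f) = -f²/4
K(J, X) = 159/2 + 115*X/2 - J*X/2 (K(J, X) = -((X*J - 115*X) - 159)/2 = -((J*X - 115*X) - 159)/2 = -((-115*X + J*X) - 159)/2 = -(-159 - 115*X + J*X)/2 = 159/2 + 115*X/2 - J*X/2)
I = -13001 (I = -¼*(-82)² - 11320 = -¼*6724 - 11320 = -1681 - 11320 = -13001)
(-41971 + 41983)/(K(23, -222) + I) = (-41971 + 41983)/((159/2 + (115/2)*(-222) - ½*23*(-222)) - 13001) = 12/((159/2 - 12765 + 2553) - 13001) = 12/(-20265/2 - 13001) = 12/(-46267/2) = 12*(-2/46267) = -24/46267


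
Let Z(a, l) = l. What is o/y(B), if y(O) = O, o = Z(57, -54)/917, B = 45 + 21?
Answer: -9/10087 ≈ -0.00089224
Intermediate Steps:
B = 66
o = -54/917 ≈ -0.058888
o/y(B) = -54/917/66 = -54/917*1/66 = -9/10087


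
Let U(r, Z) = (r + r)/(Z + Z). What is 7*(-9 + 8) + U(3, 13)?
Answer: -88/13 ≈ -6.7692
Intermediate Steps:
U(r, Z) = r/Z (U(r, Z) = (2*r)/((2*Z)) = (2*r)*(1/(2*Z)) = r/Z)
7*(-9 + 8) + U(3, 13) = 7*(-9 + 8) + 3/13 = 7*(-1) + 3*(1/13) = -7 + 3/13 = -88/13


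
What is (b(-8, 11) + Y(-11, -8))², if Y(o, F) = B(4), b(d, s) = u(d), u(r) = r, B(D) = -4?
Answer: 144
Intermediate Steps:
b(d, s) = d
Y(o, F) = -4
(b(-8, 11) + Y(-11, -8))² = (-8 - 4)² = (-12)² = 144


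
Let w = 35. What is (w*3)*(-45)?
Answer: -4725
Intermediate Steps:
(w*3)*(-45) = (35*3)*(-45) = 105*(-45) = -4725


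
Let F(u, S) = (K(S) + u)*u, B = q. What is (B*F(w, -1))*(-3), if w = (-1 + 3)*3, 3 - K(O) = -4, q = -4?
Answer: 936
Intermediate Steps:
K(O) = 7 (K(O) = 3 - 1*(-4) = 3 + 4 = 7)
B = -4
w = 6 (w = 2*3 = 6)
F(u, S) = u*(7 + u) (F(u, S) = (7 + u)*u = u*(7 + u))
(B*F(w, -1))*(-3) = -24*(7 + 6)*(-3) = -24*13*(-3) = -4*78*(-3) = -312*(-3) = 936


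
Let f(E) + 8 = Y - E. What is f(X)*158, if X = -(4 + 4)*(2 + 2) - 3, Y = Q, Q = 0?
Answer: 4266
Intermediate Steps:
Y = 0
X = -35 (X = -8*4 - 3 = -1*32 - 3 = -32 - 3 = -35)
f(E) = -8 - E (f(E) = -8 + (0 - E) = -8 - E)
f(X)*158 = (-8 - 1*(-35))*158 = (-8 + 35)*158 = 27*158 = 4266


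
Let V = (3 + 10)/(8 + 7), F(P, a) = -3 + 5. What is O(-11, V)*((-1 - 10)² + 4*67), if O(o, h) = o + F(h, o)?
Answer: -3501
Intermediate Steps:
F(P, a) = 2
V = 13/15 ≈ 0.86667
O(o, h) = 2 + o (O(o, h) = o + 2 = 2 + o)
O(-11, V)*((-1 - 10)² + 4*67) = (2 - 11)*((-1 - 10)² + 4*67) = -9*((-11)² + 268) = -9*(121 + 268) = -9*389 = -3501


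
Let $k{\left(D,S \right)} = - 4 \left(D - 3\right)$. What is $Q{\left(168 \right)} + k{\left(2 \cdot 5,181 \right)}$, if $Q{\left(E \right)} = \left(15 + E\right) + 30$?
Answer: $185$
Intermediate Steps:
$k{\left(D,S \right)} = 12 - 4 D$ ($k{\left(D,S \right)} = - 4 \left(-3 + D\right) = 12 - 4 D$)
$Q{\left(E \right)} = 45 + E$
$Q{\left(168 \right)} + k{\left(2 \cdot 5,181 \right)} = \left(45 + 168\right) + \left(12 - 4 \cdot 2 \cdot 5\right) = 213 + \left(12 - 40\right) = 213 - 28 = 185$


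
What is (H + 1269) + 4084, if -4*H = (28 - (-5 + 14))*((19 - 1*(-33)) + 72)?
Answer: 4764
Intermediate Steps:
H = -589 (H = -(28 - (-5 + 14))*((19 - 1*(-33)) + 72)/4 = -(28 - 1*9)*((19 + 33) + 72)/4 = -(28 - 9)*(52 + 72)/4 = -19*124/4 = -1/4*2356 = -589)
(H + 1269) + 4084 = (-589 + 1269) + 4084 = 680 + 4084 = 4764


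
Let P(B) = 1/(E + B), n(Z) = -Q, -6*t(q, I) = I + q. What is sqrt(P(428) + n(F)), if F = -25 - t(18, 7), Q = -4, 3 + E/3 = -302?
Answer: sqrt(948189)/487 ≈ 1.9995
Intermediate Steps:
E = -915 (E = -9 + 3*(-302) = -9 - 906 = -915)
t(q, I) = -I/6 - q/6 (t(q, I) = -(I + q)/6 = -I/6 - q/6)
F = -125/6 (F = -25 - (-1/6*7 - 1/6*18) = -25 - (-7/6 - 3) = -25 - 1*(-25/6) = -25 + 25/6 = -125/6 ≈ -20.833)
n(Z) = 4 (n(Z) = -1*(-4) = 4)
P(B) = 1/(-915 + B)
sqrt(P(428) + n(F)) = sqrt(1/(-915 + 428) + 4) = sqrt(1/(-487) + 4) = sqrt(-1/487 + 4) = sqrt(1947/487) = sqrt(948189)/487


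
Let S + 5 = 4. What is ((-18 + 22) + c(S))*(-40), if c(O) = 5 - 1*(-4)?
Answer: -520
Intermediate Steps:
S = -1 (S = -5 + 4 = -1)
c(O) = 9 (c(O) = 5 + 4 = 9)
((-18 + 22) + c(S))*(-40) = ((-18 + 22) + 9)*(-40) = (4 + 9)*(-40) = 13*(-40) = -520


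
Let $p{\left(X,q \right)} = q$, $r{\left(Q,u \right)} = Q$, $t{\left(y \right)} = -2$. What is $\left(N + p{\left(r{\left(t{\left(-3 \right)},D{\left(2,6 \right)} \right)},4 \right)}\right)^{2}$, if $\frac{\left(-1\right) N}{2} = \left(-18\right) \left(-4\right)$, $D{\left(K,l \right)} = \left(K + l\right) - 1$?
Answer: $19600$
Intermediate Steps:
$D{\left(K,l \right)} = -1 + K + l$
$N = -144$ ($N = - 2 \left(\left(-18\right) \left(-4\right)\right) = \left(-2\right) 72 = -144$)
$\left(N + p{\left(r{\left(t{\left(-3 \right)},D{\left(2,6 \right)} \right)},4 \right)}\right)^{2} = \left(-144 + 4\right)^{2} = \left(-140\right)^{2} = 19600$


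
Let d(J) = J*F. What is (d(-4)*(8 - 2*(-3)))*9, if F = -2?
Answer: 1008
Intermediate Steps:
d(J) = -2*J (d(J) = J*(-2) = -2*J)
(d(-4)*(8 - 2*(-3)))*9 = ((-2*(-4))*(8 - 2*(-3)))*9 = (8*(8 + 6))*9 = (8*14)*9 = 112*9 = 1008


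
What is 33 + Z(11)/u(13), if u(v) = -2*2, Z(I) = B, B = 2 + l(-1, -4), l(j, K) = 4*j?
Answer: 67/2 ≈ 33.500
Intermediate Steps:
B = -2 (B = 2 + 4*(-1) = 2 - 4 = -2)
Z(I) = -2
u(v) = -4
33 + Z(11)/u(13) = 33 - 2/(-4) = 33 - 2*(-¼) = 33 + ½ = 67/2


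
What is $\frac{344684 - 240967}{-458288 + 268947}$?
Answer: $- \frac{103717}{189341} \approx -0.54778$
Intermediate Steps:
$\frac{344684 - 240967}{-458288 + 268947} = \frac{344684 - 240967}{-189341} = 103717 \left(- \frac{1}{189341}\right) = - \frac{103717}{189341}$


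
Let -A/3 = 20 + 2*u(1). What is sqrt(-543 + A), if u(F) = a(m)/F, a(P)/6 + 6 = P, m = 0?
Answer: 3*I*sqrt(43) ≈ 19.672*I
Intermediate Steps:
a(P) = -36 + 6*P
u(F) = -36/F (u(F) = (-36 + 6*0)/F = (-36 + 0)/F = -36/F)
A = 156 (A = -3*(20 + 2*(-36/1)) = -3*(20 + 2*(-36*1)) = -3*(20 + 2*(-36)) = -3*(20 - 72) = -3*(-52) = 156)
sqrt(-543 + A) = sqrt(-543 + 156) = sqrt(-387) = 3*I*sqrt(43)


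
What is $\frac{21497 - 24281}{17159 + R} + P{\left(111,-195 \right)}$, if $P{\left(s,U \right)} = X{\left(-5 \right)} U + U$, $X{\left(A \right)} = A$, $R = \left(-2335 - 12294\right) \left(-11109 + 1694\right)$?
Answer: $\frac{17907394756}{22958199} \approx 780.0$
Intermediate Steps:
$R = 137732035$ ($R = \left(-14629\right) \left(-9415\right) = 137732035$)
$P{\left(s,U \right)} = - 4 U$ ($P{\left(s,U \right)} = - 5 U + U = - 4 U$)
$\frac{21497 - 24281}{17159 + R} + P{\left(111,-195 \right)} = \frac{21497 - 24281}{17159 + 137732035} - -780 = - \frac{2784}{137749194} + 780 = \left(-2784\right) \frac{1}{137749194} + 780 = - \frac{464}{22958199} + 780 = \frac{17907394756}{22958199}$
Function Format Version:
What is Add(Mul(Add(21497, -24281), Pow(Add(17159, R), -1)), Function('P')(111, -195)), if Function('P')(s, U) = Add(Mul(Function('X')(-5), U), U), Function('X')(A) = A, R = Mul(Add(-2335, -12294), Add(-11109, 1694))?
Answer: Rational(17907394756, 22958199) ≈ 780.00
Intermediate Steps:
R = 137732035 (R = Mul(-14629, -9415) = 137732035)
Function('P')(s, U) = Mul(-4, U) (Function('P')(s, U) = Add(Mul(-5, U), U) = Mul(-4, U))
Add(Mul(Add(21497, -24281), Pow(Add(17159, R), -1)), Function('P')(111, -195)) = Add(Mul(Add(21497, -24281), Pow(Add(17159, 137732035), -1)), Mul(-4, -195)) = Add(Mul(-2784, Pow(137749194, -1)), 780) = Add(Mul(-2784, Rational(1, 137749194)), 780) = Add(Rational(-464, 22958199), 780) = Rational(17907394756, 22958199)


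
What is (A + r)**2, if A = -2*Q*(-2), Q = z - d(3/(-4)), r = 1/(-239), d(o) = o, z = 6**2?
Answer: 1234257424/57121 ≈ 21608.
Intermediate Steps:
z = 36
r = -1/239 ≈ -0.0041841
Q = 147/4 (Q = 36 - 3/(-4) = 36 - 3*(-1)/4 = 36 - 1*(-3/4) = 36 + 3/4 = 147/4 ≈ 36.750)
A = 147 (A = -2*147/4*(-2) = -147/2*(-2) = 147)
(A + r)**2 = (147 - 1/239)**2 = (35132/239)**2 = 1234257424/57121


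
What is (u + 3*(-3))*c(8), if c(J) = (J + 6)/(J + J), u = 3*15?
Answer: 63/2 ≈ 31.500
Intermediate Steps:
u = 45
c(J) = (6 + J)/(2*J) (c(J) = (6 + J)/((2*J)) = (6 + J)*(1/(2*J)) = (6 + J)/(2*J))
(u + 3*(-3))*c(8) = (45 + 3*(-3))*((½)*(6 + 8)/8) = (45 - 9)*((½)*(⅛)*14) = 36*(7/8) = 63/2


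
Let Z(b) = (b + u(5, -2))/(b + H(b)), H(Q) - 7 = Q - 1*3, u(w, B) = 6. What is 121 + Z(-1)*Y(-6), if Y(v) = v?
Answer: 106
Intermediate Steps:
H(Q) = 4 + Q (H(Q) = 7 + (Q - 1*3) = 7 + (Q - 3) = 7 + (-3 + Q) = 4 + Q)
Z(b) = (6 + b)/(4 + 2*b) (Z(b) = (b + 6)/(b + (4 + b)) = (6 + b)/(4 + 2*b))
121 + Z(-1)*Y(-6) = 121 + ((6 - 1)/(2*(2 - 1)))*(-6) = 121 + ((½)*5/1)*(-6) = 121 + ((½)*1*5)*(-6) = 121 + (5/2)*(-6) = 121 - 15 = 106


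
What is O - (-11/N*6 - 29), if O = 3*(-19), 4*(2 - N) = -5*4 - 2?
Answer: -96/5 ≈ -19.200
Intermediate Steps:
N = 15/2 (N = 2 - (-5*4 - 2)/4 = 2 - (-20 - 2)/4 = 2 - 1/4*(-22) = 2 + 11/2 = 15/2 ≈ 7.5000)
O = -57
O - (-11/N*6 - 29) = -57 - (-11/15/2*6 - 29) = -57 - (-11*2/15*6 - 29) = -57 - (-22/15*6 - 29) = -57 - (-44/5 - 29) = -57 - 1*(-189/5) = -57 + 189/5 = -96/5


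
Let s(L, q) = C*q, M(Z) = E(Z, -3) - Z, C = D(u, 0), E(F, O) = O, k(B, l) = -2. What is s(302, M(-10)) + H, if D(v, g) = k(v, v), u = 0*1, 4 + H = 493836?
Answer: 493818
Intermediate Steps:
H = 493832 (H = -4 + 493836 = 493832)
u = 0
D(v, g) = -2
C = -2
M(Z) = -3 - Z
s(L, q) = -2*q
s(302, M(-10)) + H = -2*(-3 - 1*(-10)) + 493832 = -2*(-3 + 10) + 493832 = -2*7 + 493832 = -14 + 493832 = 493818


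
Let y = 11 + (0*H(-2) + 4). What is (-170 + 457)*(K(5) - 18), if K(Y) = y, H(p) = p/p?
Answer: -861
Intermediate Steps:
H(p) = 1
y = 15 (y = 11 + (0*1 + 4) = 11 + (0 + 4) = 11 + 4 = 15)
K(Y) = 15
(-170 + 457)*(K(5) - 18) = (-170 + 457)*(15 - 18) = 287*(-3) = -861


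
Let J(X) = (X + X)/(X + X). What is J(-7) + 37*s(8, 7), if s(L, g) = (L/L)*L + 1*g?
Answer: 556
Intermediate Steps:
J(X) = 1 (J(X) = (2*X)/((2*X)) = (2*X)*(1/(2*X)) = 1)
s(L, g) = L + g (s(L, g) = 1*L + g = L + g)
J(-7) + 37*s(8, 7) = 1 + 37*(8 + 7) = 1 + 37*15 = 1 + 555 = 556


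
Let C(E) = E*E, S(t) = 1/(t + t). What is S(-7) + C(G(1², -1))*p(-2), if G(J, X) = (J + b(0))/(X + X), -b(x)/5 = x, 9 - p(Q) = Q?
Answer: 75/28 ≈ 2.6786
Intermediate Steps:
p(Q) = 9 - Q
b(x) = -5*x
G(J, X) = J/(2*X) (G(J, X) = (J - 5*0)/(X + X) = (J + 0)/((2*X)) = J*(1/(2*X)) = J/(2*X))
S(t) = 1/(2*t)
C(E) = E²
S(-7) + C(G(1², -1))*p(-2) = (½)/(-7) + ((½)*1²/(-1))²*(9 - 1*(-2)) = (½)*(-⅐) + ((½)*1*(-1))²*(9 + 2) = -1/14 + (-½)²*11 = -1/14 + (¼)*11 = -1/14 + 11/4 = 75/28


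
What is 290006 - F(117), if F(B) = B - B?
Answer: 290006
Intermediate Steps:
F(B) = 0
290006 - F(117) = 290006 - 1*0 = 290006 + 0 = 290006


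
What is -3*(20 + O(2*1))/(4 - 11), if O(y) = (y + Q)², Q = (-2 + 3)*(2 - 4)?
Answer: 60/7 ≈ 8.5714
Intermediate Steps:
Q = -2 (Q = 1*(-2) = -2)
O(y) = (-2 + y)² (O(y) = (y - 2)² = (-2 + y)²)
-3*(20 + O(2*1))/(4 - 11) = -3*(20 + (-2 + 2*1)²)/(4 - 11) = -3*(20 + (-2 + 2)²)/(-7) = -3*(20 + 0²)*(-1)/7 = -3*(20 + 0)*(-1)/7 = -60*(-1)/7 = -3*(-20/7) = 60/7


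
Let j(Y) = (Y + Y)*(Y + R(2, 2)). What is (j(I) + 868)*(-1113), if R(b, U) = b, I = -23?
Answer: -2041242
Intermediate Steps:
j(Y) = 2*Y*(2 + Y) (j(Y) = (Y + Y)*(Y + 2) = (2*Y)*(2 + Y) = 2*Y*(2 + Y))
(j(I) + 868)*(-1113) = (2*(-23)*(2 - 23) + 868)*(-1113) = (2*(-23)*(-21) + 868)*(-1113) = (966 + 868)*(-1113) = 1834*(-1113) = -2041242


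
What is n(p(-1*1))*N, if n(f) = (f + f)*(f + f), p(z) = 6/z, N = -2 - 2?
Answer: -576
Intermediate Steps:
N = -4
n(f) = 4*f² (n(f) = (2*f)*(2*f) = 4*f²)
n(p(-1*1))*N = (4*(6/((-1*1)))²)*(-4) = (4*(6/(-1))²)*(-4) = (4*(6*(-1))²)*(-4) = (4*(-6)²)*(-4) = (4*36)*(-4) = 144*(-4) = -576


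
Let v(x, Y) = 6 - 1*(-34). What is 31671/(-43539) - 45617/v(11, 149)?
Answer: -28802687/25240 ≈ -1141.2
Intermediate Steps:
v(x, Y) = 40 (v(x, Y) = 6 + 34 = 40)
31671/(-43539) - 45617/v(11, 149) = 31671/(-43539) - 45617/40 = 31671*(-1/43539) - 45617*1/40 = -459/631 - 45617/40 = -28802687/25240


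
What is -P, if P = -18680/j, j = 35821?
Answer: 18680/35821 ≈ 0.52148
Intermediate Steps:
P = -18680/35821 ≈ -0.52148
-P = -1*(-18680/35821) = 18680/35821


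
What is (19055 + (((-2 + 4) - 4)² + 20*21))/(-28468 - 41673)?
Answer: -19479/70141 ≈ -0.27771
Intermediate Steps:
(19055 + (((-2 + 4) - 4)² + 20*21))/(-28468 - 41673) = (19055 + ((2 - 4)² + 420))/(-70141) = (19055 + ((-2)² + 420))*(-1/70141) = (19055 + (4 + 420))*(-1/70141) = (19055 + 424)*(-1/70141) = 19479*(-1/70141) = -19479/70141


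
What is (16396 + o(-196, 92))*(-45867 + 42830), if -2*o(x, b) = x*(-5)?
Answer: -48306522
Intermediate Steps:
o(x, b) = 5*x/2 (o(x, b) = -x*(-5)/2 = -(-5)*x/2 = 5*x/2)
(16396 + o(-196, 92))*(-45867 + 42830) = (16396 + (5/2)*(-196))*(-45867 + 42830) = (16396 - 490)*(-3037) = 15906*(-3037) = -48306522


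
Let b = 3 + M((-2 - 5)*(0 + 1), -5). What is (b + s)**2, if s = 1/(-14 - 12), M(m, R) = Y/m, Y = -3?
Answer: 380689/33124 ≈ 11.493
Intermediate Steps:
M(m, R) = -3/m
s = -1/26 (s = 1/(-26) = -1/26 ≈ -0.038462)
b = 24/7 (b = 3 - 3*1/((0 + 1)*(-2 - 5)) = 3 - 3/((-7*1)) = 3 - 3/(-7) = 3 - 3*(-1/7) = 3 + 3/7 = 24/7 ≈ 3.4286)
(b + s)**2 = (24/7 - 1/26)**2 = (617/182)**2 = 380689/33124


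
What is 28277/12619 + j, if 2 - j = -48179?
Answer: 608024316/12619 ≈ 48183.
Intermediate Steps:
j = 48181 (j = 2 - 1*(-48179) = 2 + 48179 = 48181)
28277/12619 + j = 28277/12619 + 48181 = 608024316/12619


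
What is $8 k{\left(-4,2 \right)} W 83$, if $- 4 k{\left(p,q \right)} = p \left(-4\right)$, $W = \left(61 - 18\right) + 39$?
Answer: $-217792$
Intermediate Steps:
$W = 82$ ($W = 43 + 39 = 82$)
$k{\left(p,q \right)} = p$ ($k{\left(p,q \right)} = - \frac{p \left(-4\right)}{4} = - \frac{\left(-4\right) p}{4} = p$)
$8 k{\left(-4,2 \right)} W 83 = 8 \left(-4\right) 82 \cdot 83 = \left(-32\right) 82 \cdot 83 = \left(-2624\right) 83 = -217792$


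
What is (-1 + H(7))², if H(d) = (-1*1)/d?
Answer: 64/49 ≈ 1.3061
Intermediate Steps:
H(d) = -1/d
(-1 + H(7))² = (-1 - 1/7)² = (-1 - 1*⅐)² = (-1 - ⅐)² = (-8/7)² = 64/49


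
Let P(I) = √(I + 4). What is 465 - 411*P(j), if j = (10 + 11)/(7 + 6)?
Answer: 465 - 411*√949/13 ≈ -508.94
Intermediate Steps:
j = 21/13 ≈ 1.6154
P(I) = √(4 + I)
465 - 411*P(j) = 465 - 411*√(4 + 21/13) = 465 - 411*√949/13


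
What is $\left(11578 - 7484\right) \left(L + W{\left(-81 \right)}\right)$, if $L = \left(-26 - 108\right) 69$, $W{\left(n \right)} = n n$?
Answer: $-10992390$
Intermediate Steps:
$W{\left(n \right)} = n^{2}$
$L = -9246$ ($L = \left(-134\right) 69 = -9246$)
$\left(11578 - 7484\right) \left(L + W{\left(-81 \right)}\right) = \left(11578 - 7484\right) \left(-9246 + \left(-81\right)^{2}\right) = 4094 \left(-9246 + 6561\right) = 4094 \left(-2685\right) = -10992390$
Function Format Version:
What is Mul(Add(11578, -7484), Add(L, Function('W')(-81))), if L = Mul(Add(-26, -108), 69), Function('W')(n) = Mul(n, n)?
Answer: -10992390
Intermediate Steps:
Function('W')(n) = Pow(n, 2)
L = -9246 (L = Mul(-134, 69) = -9246)
Mul(Add(11578, -7484), Add(L, Function('W')(-81))) = Mul(Add(11578, -7484), Add(-9246, Pow(-81, 2))) = Mul(4094, Add(-9246, 6561)) = Mul(4094, -2685) = -10992390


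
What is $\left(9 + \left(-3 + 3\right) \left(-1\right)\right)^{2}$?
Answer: $81$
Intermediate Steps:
$\left(9 + \left(-3 + 3\right) \left(-1\right)\right)^{2} = \left(9 + 0 \left(-1\right)\right)^{2} = \left(9 + 0\right)^{2} = 9^{2} = 81$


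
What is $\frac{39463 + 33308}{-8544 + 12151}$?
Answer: $\frac{72771}{3607} \approx 20.175$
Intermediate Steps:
$\frac{39463 + 33308}{-8544 + 12151} = \frac{72771}{3607}$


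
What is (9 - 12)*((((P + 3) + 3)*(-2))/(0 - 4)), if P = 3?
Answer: -27/2 ≈ -13.500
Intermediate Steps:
(9 - 12)*((((P + 3) + 3)*(-2))/(0 - 4)) = (9 - 12)*((((3 + 3) + 3)*(-2))/(0 - 4)) = -3*(6 + 3)*(-2)/(-4) = -3*9*(-2)*(-1)/4 = -(-54)*(-1)/4 = -3*9/2 = -27/2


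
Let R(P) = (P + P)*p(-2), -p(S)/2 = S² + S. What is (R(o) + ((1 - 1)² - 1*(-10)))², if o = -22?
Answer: 34596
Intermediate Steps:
p(S) = -2*S - 2*S² (p(S) = -2*(S² + S) = -2*(S + S²) = -2*S - 2*S²)
R(P) = -8*P (R(P) = (P + P)*(-2*(-2)*(1 - 2)) = (2*P)*(-2*(-2)*(-1)) = (2*P)*(-4) = -8*P)
(R(o) + ((1 - 1)² - 1*(-10)))² = (-8*(-22) + ((1 - 1)² - 1*(-10)))² = (176 + (0² + 10))² = (176 + (0 + 10))² = (176 + 10)² = 186² = 34596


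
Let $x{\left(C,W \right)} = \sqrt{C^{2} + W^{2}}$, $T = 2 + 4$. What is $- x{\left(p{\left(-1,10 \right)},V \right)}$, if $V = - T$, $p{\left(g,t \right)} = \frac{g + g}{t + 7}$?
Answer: $- \frac{2 \sqrt{2602}}{17} \approx -6.0012$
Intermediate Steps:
$T = 6$
$p{\left(g,t \right)} = \frac{2 g}{7 + t}$
$V = -6$ ($V = \left(-1\right) 6 = -6$)
$- x{\left(p{\left(-1,10 \right)},V \right)} = - \sqrt{\left(2 \left(-1\right) \frac{1}{7 + 10}\right)^{2} + \left(-6\right)^{2}} = - \sqrt{\left(2 \left(-1\right) \frac{1}{17}\right)^{2} + 36} = - \sqrt{\left(- \frac{2}{17}\right)^{2} + 36} = - \sqrt{\frac{4}{289} + 36} = - \sqrt{\frac{10408}{289}} = - \frac{2 \sqrt{2602}}{17}$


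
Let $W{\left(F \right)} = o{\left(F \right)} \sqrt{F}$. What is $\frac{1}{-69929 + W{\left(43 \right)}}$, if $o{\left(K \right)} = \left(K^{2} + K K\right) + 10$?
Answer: $- \frac{69929}{4298846689} - \frac{3708 \sqrt{43}}{4298846689} \approx -2.1923 \cdot 10^{-5}$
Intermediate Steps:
$o{\left(K \right)} = 10 + 2 K^{2}$ ($o{\left(K \right)} = \left(K^{2} + K^{2}\right) + 10 = 2 K^{2} + 10 = 10 + 2 K^{2}$)
$W{\left(F \right)} = \sqrt{F} \left(10 + 2 F^{2}\right)$ ($W{\left(F \right)} = \left(10 + 2 F^{2}\right) \sqrt{F} = \sqrt{F} \left(10 + 2 F^{2}\right)$)
$\frac{1}{-69929 + W{\left(43 \right)}} = \frac{1}{-69929 + 2 \sqrt{43} \left(5 + 43^{2}\right)} = \frac{1}{-69929 + 2 \sqrt{43} \left(5 + 1849\right)} = \frac{1}{-69929 + 2 \sqrt{43} \cdot 1854} = \frac{1}{-69929 + 3708 \sqrt{43}}$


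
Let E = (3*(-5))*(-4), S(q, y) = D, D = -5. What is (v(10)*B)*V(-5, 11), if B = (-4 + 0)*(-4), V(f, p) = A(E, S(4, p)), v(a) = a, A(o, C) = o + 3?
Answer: 10080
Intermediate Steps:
S(q, y) = -5
E = 60 (E = -15*(-4) = 60)
A(o, C) = 3 + o
V(f, p) = 63 (V(f, p) = 3 + 60 = 63)
B = 16 (B = -4*(-4) = 16)
(v(10)*B)*V(-5, 11) = (10*16)*63 = 160*63 = 10080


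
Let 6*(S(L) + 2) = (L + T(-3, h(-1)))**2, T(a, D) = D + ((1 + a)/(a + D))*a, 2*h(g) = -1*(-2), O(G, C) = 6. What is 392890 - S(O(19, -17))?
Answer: 1178668/3 ≈ 3.9289e+5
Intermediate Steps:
h(g) = 1 (h(g) = (-1*(-2))/2 = (1/2)*2 = 1)
T(a, D) = D + a*(1 + a)/(D + a) (T(a, D) = D + ((1 + a)/(D + a))*a = D + a*(1 + a)/(D + a))
S(L) = -2 + (-2 + L)**2/6 (S(L) = -2 + (L + (-3 + 1**2 + (-3)**2 + 1*(-3))/(1 - 3))**2/6 = -2 + (L + (-3 + 1 + 9 - 3)/(-2))**2/6 = -2 + (L - 1/2*4)**2/6 = -2 + (L - 2)**2/6 = -2 + (-2 + L)**2/6)
392890 - S(O(19, -17)) = 392890 - (-2 + (-2 + 6)**2/6) = 392890 - (-2 + (1/6)*4**2) = 392890 - (-2 + (1/6)*16) = 392890 - (-2 + 8/3) = 392890 - 1*2/3 = 392890 - 2/3 = 1178668/3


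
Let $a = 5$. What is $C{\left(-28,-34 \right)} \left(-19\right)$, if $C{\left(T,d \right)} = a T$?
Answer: $2660$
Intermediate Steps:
$C{\left(T,d \right)} = 5 T$
$C{\left(-28,-34 \right)} \left(-19\right) = 5 \left(-28\right) \left(-19\right) = \left(-140\right) \left(-19\right) = 2660$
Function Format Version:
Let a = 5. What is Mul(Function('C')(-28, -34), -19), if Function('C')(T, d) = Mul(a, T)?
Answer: 2660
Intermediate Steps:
Function('C')(T, d) = Mul(5, T)
Mul(Function('C')(-28, -34), -19) = Mul(Mul(5, -28), -19) = Mul(-140, -19) = 2660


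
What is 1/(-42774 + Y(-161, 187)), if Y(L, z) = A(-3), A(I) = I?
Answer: -1/42777 ≈ -2.3377e-5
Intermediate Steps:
Y(L, z) = -3
1/(-42774 + Y(-161, 187)) = 1/(-42774 - 3) = 1/(-42777) = -1/42777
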